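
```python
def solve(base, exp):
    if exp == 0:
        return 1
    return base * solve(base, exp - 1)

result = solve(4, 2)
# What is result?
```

solve(4, 2) = 4 * 4 = 16

Answer: 16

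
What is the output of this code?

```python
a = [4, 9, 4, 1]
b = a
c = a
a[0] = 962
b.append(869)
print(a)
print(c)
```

Key concept: multiple aliases.
Step by step:
`a = [4, 9, 4, 1]` → a = [4, 9, 4, 1]
`b = a` → b = [4, 9, 4, 1] (same object as a)
`c = a` → c = [4, 9, 4, 1] (same object as a, b)
`a[0] = 962` → a = [962, 9, 4, 1] (same object as b, c); b = [962, 9, 4, 1] (same object as a, c); c = [962, 9, 4, 1] (same object as a, b)
`b.append(869)` → a = [962, 9, 4, 1, 869] (same object as b, c); b = [962, 9, 4, 1, 869] (same object as a, c); c = [962, 9, 4, 1, 869] (same object as a, b)
`print(a)` → prints [962, 9, 4, 1, 869]
`print(c)` → prints [962, 9, 4, 1, 869]

Answer:
[962, 9, 4, 1, 869]
[962, 9, 4, 1, 869]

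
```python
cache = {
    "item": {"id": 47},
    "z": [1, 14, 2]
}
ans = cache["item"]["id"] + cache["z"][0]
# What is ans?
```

Trace:
`cache = { ...` → cache = {'item': {'id': 47}, 'z': [1, 14, 2]}
`ans = cache["item"]["id"] + cache["z"][0]` → ans = 48
So ans = 48

Answer: 48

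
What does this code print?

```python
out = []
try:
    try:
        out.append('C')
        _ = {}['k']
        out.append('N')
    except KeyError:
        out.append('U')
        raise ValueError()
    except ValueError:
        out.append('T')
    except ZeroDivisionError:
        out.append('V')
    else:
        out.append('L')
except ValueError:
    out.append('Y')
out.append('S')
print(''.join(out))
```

Execution trace: 'C' (inner try body) → 'U' (inner except KeyError) → 'Y' (outer except ValueError) → 'S' (after the try/except). Output: CUYS

Answer: CUYS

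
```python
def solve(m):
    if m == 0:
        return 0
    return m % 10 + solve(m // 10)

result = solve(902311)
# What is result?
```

Sum of digits of 902311: 1 + 1 + 3 + 2 + 0 + 9 = 16

Answer: 16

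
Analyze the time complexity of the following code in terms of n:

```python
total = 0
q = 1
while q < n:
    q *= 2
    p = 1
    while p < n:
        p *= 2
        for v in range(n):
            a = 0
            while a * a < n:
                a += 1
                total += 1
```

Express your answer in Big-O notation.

Each loop level contributes: log n × log n × n × √n. Multiplying the contributions gives O(n√n log² n).

Answer: O(n√n log² n)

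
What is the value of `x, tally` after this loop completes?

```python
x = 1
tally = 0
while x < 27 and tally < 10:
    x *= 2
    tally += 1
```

Double until >= 27 or 10 iterations
`x, tally` takes the values: (1, 0) → (2, 0) → (2, 1) → (4, 1) → (4, 2) → (8, 2) → (8, 3) → (16, 3) → (16, 4) → (32, 4) → (32, 5)

Answer: 32, 5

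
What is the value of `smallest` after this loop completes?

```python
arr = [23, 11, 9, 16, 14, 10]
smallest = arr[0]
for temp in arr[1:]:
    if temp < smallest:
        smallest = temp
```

Minimum of [23, 11, 9, 16, 14, 10]
`smallest` takes the values: 23 → 11 → 9

Answer: 9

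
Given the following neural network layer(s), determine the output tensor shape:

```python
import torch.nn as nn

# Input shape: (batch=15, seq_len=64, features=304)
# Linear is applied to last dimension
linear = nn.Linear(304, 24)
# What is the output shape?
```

Input: (15, 64, 304) -> Output: (15, 64, 24)

Answer: (15, 64, 24)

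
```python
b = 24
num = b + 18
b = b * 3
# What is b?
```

Trace:
`b = 24` → b = 24
`num = b + 18` → num = 42
`b = b * 3` → b = 72
So b = 72

Answer: 72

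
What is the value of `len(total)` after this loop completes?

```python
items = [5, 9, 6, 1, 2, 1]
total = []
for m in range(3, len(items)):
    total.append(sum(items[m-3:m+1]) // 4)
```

Number of 4-element averages
`total` takes the values: [] → [5] → [5, 4] → [5, 4, 2]
So `len(total)` = 3

Answer: 3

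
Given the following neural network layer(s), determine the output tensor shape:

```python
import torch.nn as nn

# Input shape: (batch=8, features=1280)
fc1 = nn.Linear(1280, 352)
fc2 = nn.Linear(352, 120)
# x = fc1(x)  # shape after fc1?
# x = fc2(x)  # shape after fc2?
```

Input: (8, 1280) -> after fc1: (8, 352) -> Output: (8, 120)

Answer: (8, 120)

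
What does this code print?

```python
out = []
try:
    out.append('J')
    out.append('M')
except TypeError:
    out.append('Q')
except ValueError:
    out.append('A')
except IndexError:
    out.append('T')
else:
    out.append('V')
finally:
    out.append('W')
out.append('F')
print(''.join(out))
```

Execution trace: 'J' (try body) → 'M' (try body, no exception) → 'V' (else) → 'W' (finally) → 'F' (after the try/except). Output: JMVWF

Answer: JMVWF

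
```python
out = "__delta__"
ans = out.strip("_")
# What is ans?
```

Trace:
`out = "__delta__"` → out = '__delta__'
`ans = out.strip("_")` → ans = 'delta'
So ans = 'delta'

Answer: 'delta'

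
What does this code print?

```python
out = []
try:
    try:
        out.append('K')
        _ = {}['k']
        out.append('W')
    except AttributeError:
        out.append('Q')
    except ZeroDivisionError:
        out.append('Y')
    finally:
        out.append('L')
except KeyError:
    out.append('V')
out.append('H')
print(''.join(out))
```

Execution trace: 'K' (try body) → 'L' (finally) → 'V' (outer except KeyError) → 'H' (after the try/except). Output: KLVH

Answer: KLVH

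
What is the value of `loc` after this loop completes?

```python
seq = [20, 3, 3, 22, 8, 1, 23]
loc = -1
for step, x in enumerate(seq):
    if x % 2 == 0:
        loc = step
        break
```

First even number index in [20, 3, 3, 22, 8, 1, 23]
`loc` takes the values: -1 → 0

Answer: 0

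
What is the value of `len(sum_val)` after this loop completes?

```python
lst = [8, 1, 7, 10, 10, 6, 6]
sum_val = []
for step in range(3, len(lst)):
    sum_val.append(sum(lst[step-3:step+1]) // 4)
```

Number of 4-element averages
`sum_val` takes the values: [] → [6] → [6, 7] → [6, 7, 8] → [6, 7, 8, 8]
So `len(sum_val)` = 4

Answer: 4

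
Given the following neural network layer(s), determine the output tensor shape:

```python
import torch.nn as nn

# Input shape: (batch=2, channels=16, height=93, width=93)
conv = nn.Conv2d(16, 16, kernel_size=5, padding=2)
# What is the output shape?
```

Input: (2, 16, 93, 93) -> Output: (2, 16, 93, 93)

Answer: (2, 16, 93, 93)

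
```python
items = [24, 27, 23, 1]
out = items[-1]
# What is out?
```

Trace:
`items = [24, 27, 23, 1]` → items = [24, 27, 23, 1]
`out = items[-1]` → out = 1
So out = 1

Answer: 1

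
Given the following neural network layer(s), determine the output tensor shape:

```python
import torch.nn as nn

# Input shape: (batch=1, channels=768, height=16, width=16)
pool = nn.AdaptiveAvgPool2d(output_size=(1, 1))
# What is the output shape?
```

Input: (1, 768, 16, 16) -> Output: (1, 768, 1, 1)

Answer: (1, 768, 1, 1)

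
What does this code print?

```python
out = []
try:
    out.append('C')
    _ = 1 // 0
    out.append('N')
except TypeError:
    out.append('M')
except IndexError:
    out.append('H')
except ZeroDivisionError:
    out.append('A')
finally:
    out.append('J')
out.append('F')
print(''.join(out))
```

Execution trace: 'C' (try body) → 'A' (except ZeroDivisionError) → 'J' (finally) → 'F' (after the try/except). Output: CAJF

Answer: CAJF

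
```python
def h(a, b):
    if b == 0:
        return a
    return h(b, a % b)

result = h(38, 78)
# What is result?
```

h(38, 78) -> h(78, 38) -> h(38, 2) -> h(2, 0) -> 2

Answer: 2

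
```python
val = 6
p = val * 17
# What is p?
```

Trace:
`val = 6` → val = 6
`p = val * 17` → p = 102
So p = 102

Answer: 102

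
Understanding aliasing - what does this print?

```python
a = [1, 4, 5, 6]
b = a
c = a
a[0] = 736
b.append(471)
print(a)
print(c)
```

Key concept: multiple aliases.
Step by step:
`a = [1, 4, 5, 6]` → a = [1, 4, 5, 6]
`b = a` → b = [1, 4, 5, 6] (same object as a)
`c = a` → c = [1, 4, 5, 6] (same object as a, b)
`a[0] = 736` → a = [736, 4, 5, 6] (same object as b, c); b = [736, 4, 5, 6] (same object as a, c); c = [736, 4, 5, 6] (same object as a, b)
`b.append(471)` → a = [736, 4, 5, 6, 471] (same object as b, c); b = [736, 4, 5, 6, 471] (same object as a, c); c = [736, 4, 5, 6, 471] (same object as a, b)
`print(a)` → prints [736, 4, 5, 6, 471]
`print(c)` → prints [736, 4, 5, 6, 471]

Answer:
[736, 4, 5, 6, 471]
[736, 4, 5, 6, 471]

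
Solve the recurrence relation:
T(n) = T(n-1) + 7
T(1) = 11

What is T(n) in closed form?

Unrolling: T(n) = T(1) + 7·(n-1) = 11 + 7(n-1) = 7n + 4.

Answer: T(n) = 7n + 4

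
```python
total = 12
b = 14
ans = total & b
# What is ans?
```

Trace:
`total = 12` → total = 12
`b = 14` → b = 14
`ans = total & b` → ans = 12
So ans = 12

Answer: 12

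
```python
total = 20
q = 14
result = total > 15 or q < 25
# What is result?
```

Trace:
`total = 20` → total = 20
`q = 14` → q = 14
`result = total > 15 or q < 25` → result = True
So result = True

Answer: True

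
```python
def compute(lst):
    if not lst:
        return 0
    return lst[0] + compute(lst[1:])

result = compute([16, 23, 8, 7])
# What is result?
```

16 + 23 + 8 + 7 + 0 = 54

Answer: 54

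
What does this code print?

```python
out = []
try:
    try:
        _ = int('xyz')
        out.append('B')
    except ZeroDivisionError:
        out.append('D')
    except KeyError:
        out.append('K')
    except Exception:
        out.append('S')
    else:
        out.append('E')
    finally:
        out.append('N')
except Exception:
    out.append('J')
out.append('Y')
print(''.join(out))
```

Execution trace: 'S' (inner except Exception) → 'N' (inner finally) → 'Y' (after the try/except). Output: SNY

Answer: SNY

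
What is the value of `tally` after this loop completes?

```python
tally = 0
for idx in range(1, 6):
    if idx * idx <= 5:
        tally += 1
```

Count numbers where idx² ≤ 5
`tally` takes the values: 0 → 1 → 2

Answer: 2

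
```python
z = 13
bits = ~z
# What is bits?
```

Trace:
`z = 13` → z = 13
`bits = ~z` → bits = -14
So bits = -14

Answer: -14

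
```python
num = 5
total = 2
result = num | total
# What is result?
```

Trace:
`num = 5` → num = 5
`total = 2` → total = 2
`result = num | total` → result = 7
So result = 7

Answer: 7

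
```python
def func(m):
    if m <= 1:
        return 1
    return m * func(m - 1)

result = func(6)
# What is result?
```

func(6) = 6 * 5 * 4 * 3 * 2 * 1 = 720

Answer: 720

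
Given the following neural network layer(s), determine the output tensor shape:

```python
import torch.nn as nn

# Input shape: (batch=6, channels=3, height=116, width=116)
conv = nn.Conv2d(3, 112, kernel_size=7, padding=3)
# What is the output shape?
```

Input: (6, 3, 116, 116) -> Output: (6, 112, 116, 116)

Answer: (6, 112, 116, 116)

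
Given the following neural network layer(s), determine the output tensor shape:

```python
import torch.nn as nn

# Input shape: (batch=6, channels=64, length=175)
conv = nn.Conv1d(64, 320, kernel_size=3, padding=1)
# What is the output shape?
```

Input: (6, 64, 175) -> Output: (6, 320, 175)

Answer: (6, 320, 175)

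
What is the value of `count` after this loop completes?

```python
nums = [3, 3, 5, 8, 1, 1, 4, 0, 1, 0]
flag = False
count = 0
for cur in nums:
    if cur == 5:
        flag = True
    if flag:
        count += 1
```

Count elements after first 5 in [3, 3, 5, 8, 1, 1, 4, 0, 1, 0]
`count` takes the values: 0 → 1 → 2 → 3 → 4 → 5 → 6 → 7 → 8

Answer: 8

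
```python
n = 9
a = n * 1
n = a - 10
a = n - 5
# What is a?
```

Trace:
`n = 9` → n = 9
`a = n * 1` → a = 9
`n = a - 10` → n = -1
`a = n - 5` → a = -6
So a = -6

Answer: -6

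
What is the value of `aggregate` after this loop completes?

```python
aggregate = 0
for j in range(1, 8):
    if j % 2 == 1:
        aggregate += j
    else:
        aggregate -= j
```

Add odd, subtract even
`aggregate` takes the values: 0 → 1 → -1 → 2 → -2 → 3 → -3 → 4

Answer: 4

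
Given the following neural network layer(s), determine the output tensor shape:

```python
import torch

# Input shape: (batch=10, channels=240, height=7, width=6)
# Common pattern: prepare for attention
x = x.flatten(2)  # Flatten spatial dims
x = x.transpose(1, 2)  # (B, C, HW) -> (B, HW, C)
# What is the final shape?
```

Input: (10, 240, 7, 6) -> after flatten(2): (10, 240, 42) -> Output: (10, 42, 240)

Answer: (10, 42, 240)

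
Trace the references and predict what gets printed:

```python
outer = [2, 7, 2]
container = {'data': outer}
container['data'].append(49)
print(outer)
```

Key concept: dict holds reference to list.
Step by step:
`outer = [2, 7, 2]` → outer = [2, 7, 2]
`container = {'data': outer}` → container = {'data': [2, 7, 2]}
`container['data'].append(49)` → outer = [2, 7, 2, 49]; container = {'data': [2, 7, 2, 49]}
`print(outer)` → prints [2, 7, 2, 49]

Answer: [2, 7, 2, 49]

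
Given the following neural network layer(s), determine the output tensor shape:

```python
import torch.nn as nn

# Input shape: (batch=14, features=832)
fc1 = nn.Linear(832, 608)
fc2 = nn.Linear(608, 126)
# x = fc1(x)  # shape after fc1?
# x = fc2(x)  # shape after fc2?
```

Input: (14, 832) -> after fc1: (14, 608) -> Output: (14, 126)

Answer: (14, 126)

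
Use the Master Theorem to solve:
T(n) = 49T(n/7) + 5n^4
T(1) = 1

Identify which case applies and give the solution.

a=49, b=7, f(n)=5n^4. log_7(49) = 2. Since c=4 > 2 and the regularity condition holds (49(n/7)^4 = (49/7^4)n^4 with 49/7^4 < 1), Case 3 applies: T(n) = Θ(f(n)) = O(n^4).

Answer: O(n^4) - Case 3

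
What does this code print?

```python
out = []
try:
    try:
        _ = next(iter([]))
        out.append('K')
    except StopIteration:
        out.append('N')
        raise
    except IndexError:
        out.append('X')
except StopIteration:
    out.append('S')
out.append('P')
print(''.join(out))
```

Execution trace: 'N' (inner except StopIteration) → 'S' (outer except StopIteration) → 'P' (after the try/except). Output: NSP

Answer: NSP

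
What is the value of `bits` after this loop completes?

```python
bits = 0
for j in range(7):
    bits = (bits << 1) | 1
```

Build 7 consecutive 1-bits: 0b1111111
`bits` takes the values: 0 → 1 → 3 → 7 → 15 → 31 → 63 → 127

Answer: 127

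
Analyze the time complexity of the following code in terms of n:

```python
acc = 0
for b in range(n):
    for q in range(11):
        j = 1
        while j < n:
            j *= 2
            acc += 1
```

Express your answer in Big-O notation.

Each loop level contributes: n × 1 × log n. Multiplying the contributions gives O(n log n).

Answer: O(n log n)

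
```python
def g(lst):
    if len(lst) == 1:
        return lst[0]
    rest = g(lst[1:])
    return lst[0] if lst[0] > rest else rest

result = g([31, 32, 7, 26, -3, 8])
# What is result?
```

Recursive max over [31, 32, 7, 26, -3, 8] = 32

Answer: 32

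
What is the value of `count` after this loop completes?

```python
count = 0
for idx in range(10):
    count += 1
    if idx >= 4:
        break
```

Loop breaks when idx reaches 4, count is 5
`count` takes the values: 0 → 1 → 2 → 3 → 4 → 5

Answer: 5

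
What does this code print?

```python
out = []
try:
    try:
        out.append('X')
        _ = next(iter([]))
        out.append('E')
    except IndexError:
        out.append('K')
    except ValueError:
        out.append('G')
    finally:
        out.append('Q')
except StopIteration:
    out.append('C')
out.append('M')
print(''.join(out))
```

Execution trace: 'X' (try body) → 'Q' (finally) → 'C' (outer except StopIteration) → 'M' (after the try/except). Output: XQCM

Answer: XQCM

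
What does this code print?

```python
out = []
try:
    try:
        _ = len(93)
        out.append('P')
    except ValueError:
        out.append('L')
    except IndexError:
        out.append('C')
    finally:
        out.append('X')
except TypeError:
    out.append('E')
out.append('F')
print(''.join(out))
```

Execution trace: 'X' (finally) → 'E' (outer except TypeError) → 'F' (after the try/except). Output: XEF

Answer: XEF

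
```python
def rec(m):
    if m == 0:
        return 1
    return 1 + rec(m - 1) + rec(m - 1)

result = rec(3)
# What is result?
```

rec(m) = 1 + 2·rec(m-1), rec(0)=1. Closed form: (1+1)·2^3 - 1 = 15.

Answer: 15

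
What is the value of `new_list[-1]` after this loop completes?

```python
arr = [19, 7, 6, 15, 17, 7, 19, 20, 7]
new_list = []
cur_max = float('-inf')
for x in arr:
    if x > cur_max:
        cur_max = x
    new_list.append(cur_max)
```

Running max ends at 20
`new_list` takes the values: [] → [19] → [19, 19] → [19, 19, 19] → [19, 19, 19, 19] → [19, 19, 19, 19, 19] → [19, 19, 19, 19, 19, 19] → [19, 19, 19, 19, 19, 19, 19] → [19, 19, 19, 19, 19, 19, 19, 20] → [19, 19, 19, 19, 19, 19, 19, 20, 20]
So `new_list[-1]` = 20

Answer: 20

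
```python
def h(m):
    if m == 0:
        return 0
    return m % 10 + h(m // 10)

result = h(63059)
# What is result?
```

Sum of digits of 63059: 9 + 5 + 0 + 3 + 6 = 23

Answer: 23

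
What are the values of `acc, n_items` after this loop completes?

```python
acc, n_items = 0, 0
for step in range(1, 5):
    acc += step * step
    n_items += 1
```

Sum of squares and count
`acc, n_items` takes the values: (0, 0) → (1, 0) → (1, 1) → (5, 1) → (5, 2) → (14, 2) → (14, 3) → (30, 3) → (30, 4)

Answer: 30, 4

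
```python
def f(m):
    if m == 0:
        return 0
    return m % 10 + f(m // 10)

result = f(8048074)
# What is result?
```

Sum of digits of 8048074: 4 + 7 + 0 + 8 + 4 + 0 + 8 = 31

Answer: 31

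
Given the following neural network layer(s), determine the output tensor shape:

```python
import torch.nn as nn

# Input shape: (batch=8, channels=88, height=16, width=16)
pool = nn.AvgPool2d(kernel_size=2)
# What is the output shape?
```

Input: (8, 88, 16, 16) -> Output: (8, 88, 8, 8)

Answer: (8, 88, 8, 8)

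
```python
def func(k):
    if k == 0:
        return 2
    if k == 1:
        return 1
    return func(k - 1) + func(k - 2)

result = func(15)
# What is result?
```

Build up from base cases: func(0)=2, func(1)=1, func(2)=3, func(3)=4, func(4)=7, func(5)=11, func(6)=18, ..., func(15)=1364

Answer: 1364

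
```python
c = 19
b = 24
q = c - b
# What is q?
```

Trace:
`c = 19` → c = 19
`b = 24` → b = 24
`q = c - b` → q = -5
So q = -5

Answer: -5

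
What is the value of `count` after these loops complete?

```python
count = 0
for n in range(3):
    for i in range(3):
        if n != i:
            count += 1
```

3² - 3 (exclude diagonal)
`count` takes the values: 0 → 1 → 2 → 3 → 4 → 5 → 6

Answer: 6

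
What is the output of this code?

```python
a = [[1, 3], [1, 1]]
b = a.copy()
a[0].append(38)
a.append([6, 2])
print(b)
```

Key concept: shallow copy with nested lists.
Step by step:
`a = [[1, 3], [1, 1]]` → a = [[1, 3], [1, 1]]
`b = a.copy()` → b = [[1, 3], [1, 1]]
`a[0].append(38)` → a = [[1, 3, 38], [1, 1]]; b = [[1, 3, 38], [1, 1]]
`a.append([6, 2])` → a = [[1, 3, 38], [1, 1], [6, 2]]
`print(b)` → prints [[1, 3, 38], [1, 1]]

Answer: [[1, 3, 38], [1, 1]]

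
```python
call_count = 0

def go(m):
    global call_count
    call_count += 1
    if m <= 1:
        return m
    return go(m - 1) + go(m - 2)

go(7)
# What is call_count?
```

Calls(m) = 1 + Calls(m-1) + Calls(m-2); Calls(0)=Calls(1)=1. For m=7 this gives 41.

Answer: 41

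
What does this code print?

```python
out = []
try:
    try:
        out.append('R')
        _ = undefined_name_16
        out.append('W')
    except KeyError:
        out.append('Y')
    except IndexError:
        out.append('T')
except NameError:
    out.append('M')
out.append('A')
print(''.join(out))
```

Execution trace: 'R' (try body) → 'M' (outer except NameError) → 'A' (after the try/except). Output: RMA

Answer: RMA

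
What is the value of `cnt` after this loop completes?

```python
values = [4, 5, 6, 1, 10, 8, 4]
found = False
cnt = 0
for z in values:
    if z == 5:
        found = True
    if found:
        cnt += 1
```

Count elements after first 5 in [4, 5, 6, 1, 10, 8, 4]
`cnt` takes the values: 0 → 1 → 2 → 3 → 4 → 5 → 6

Answer: 6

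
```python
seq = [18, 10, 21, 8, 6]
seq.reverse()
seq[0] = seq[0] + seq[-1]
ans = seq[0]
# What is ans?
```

Trace:
`seq = [18, 10, 21, 8, 6]` → seq = [18, 10, 21, 8, 6]
`seq.reverse()` → seq = [6, 8, 21, 10, 18]
`seq[0] = seq[0] + seq[-1]` → seq = [24, 8, 21, 10, 18]
`ans = seq[0]` → ans = 24
So ans = 24

Answer: 24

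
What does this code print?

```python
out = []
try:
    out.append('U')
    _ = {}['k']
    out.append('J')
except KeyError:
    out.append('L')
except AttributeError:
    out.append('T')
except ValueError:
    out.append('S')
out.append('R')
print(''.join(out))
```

Execution trace: 'U' (try body) → 'L' (except KeyError) → 'R' (after the try/except). Output: ULR

Answer: ULR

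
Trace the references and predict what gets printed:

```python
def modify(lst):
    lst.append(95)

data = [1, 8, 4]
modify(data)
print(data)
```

Key concept: function modifies passed list.
Step by step:
`data = [1, 8, 4]` → data = [1, 8, 4]
`modify(data)` → data = [1, 8, 4, 95]
`print(data)` → prints [1, 8, 4, 95]

Answer: [1, 8, 4, 95]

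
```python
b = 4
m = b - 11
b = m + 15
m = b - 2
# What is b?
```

Trace:
`b = 4` → b = 4
`m = b - 11` → m = -7
`b = m + 15` → b = 8
`m = b - 2` → m = 6
So b = 8

Answer: 8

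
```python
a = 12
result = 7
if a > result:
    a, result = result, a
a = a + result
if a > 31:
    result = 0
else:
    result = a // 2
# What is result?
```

Trace:
`a = 12` → a = 12
`result = 7` → result = 7
`if a > result: ...` → a > result is True → a = 7; result = 12
`a = a + result` → a = 19
`if a > 31: ...` → a > 31 is False, take else branch → result = 9
So result = 9

Answer: 9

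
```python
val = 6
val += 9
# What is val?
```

Trace:
`val = 6` → val = 6
`val += 9` → val = 15
So val = 15

Answer: 15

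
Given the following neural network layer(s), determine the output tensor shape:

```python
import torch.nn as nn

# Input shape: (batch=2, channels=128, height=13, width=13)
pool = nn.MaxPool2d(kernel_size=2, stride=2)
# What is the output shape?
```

Input: (2, 128, 13, 13) -> Output: (2, 128, 6, 6)

Answer: (2, 128, 6, 6)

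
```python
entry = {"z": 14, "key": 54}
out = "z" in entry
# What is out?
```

Trace:
`entry = {"z": 14, "key": 54}` → entry = {'z': 14, 'key': 54}
`out = "z" in entry` → out = True
So out = True

Answer: True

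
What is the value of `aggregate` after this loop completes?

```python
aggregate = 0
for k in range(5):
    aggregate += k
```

Sum of 0 to 4 = 10
`aggregate` takes the values: 0 → 1 → 3 → 6 → 10

Answer: 10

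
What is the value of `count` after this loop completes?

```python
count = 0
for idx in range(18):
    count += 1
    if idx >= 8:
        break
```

Loop breaks when idx reaches 8, count is 9
`count` takes the values: 0 → 1 → 2 → 3 → 4 → 5 → 6 → 7 → 8 → 9

Answer: 9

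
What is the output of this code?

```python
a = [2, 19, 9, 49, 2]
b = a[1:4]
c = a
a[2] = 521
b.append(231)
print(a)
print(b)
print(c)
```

Key concept: slice vs alias.
Step by step:
`a = [2, 19, 9, 49, 2]` → a = [2, 19, 9, 49, 2]
`b = a[1:4]` → b = [19, 9, 49]
`c = a` → c = [2, 19, 9, 49, 2] (same object as a)
`a[2] = 521` → a = [2, 19, 521, 49, 2] (same object as c); c = [2, 19, 521, 49, 2] (same object as a)
`b.append(231)` → b = [19, 9, 49, 231]
`print(a)` → prints [2, 19, 521, 49, 2]
`print(b)` → prints [19, 9, 49, 231]
`print(c)` → prints [2, 19, 521, 49, 2]

Answer:
[2, 19, 521, 49, 2]
[19, 9, 49, 231]
[2, 19, 521, 49, 2]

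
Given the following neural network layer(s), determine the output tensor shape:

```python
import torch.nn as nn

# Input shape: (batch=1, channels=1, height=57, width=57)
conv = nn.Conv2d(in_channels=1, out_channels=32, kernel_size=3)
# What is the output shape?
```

Input: (1, 1, 57, 57) -> Output: (1, 32, 55, 55)

Answer: (1, 32, 55, 55)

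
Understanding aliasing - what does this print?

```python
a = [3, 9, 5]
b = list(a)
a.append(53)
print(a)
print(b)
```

Key concept: list() constructor creates copy.
Step by step:
`a = [3, 9, 5]` → a = [3, 9, 5]
`b = list(a)` → b = [3, 9, 5]
`a.append(53)` → a = [3, 9, 5, 53]
`print(a)` → prints [3, 9, 5, 53]
`print(b)` → prints [3, 9, 5]

Answer:
[3, 9, 5, 53]
[3, 9, 5]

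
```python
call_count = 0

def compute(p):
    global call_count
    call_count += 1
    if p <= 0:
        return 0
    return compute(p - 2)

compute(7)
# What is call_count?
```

Linear recursion stepping by 2: 5 calls from p=7 down to ≤0.

Answer: 5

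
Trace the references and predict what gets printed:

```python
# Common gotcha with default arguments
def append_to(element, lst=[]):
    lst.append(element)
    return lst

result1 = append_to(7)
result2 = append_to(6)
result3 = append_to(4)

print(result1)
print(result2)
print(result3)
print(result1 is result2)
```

Key concept: mutable default argument gotcha.
Step by step:
`result1 = append_to(7)` → result1 = [7]
`result2 = append_to(6)` → result1 = [7, 6] (same object as result2); result2 = [7, 6] (same object as result1)
`result3 = append_to(4)` → result1 = [7, 6, 4] (same object as result2, result3); result2 = [7, 6, 4] (same object as result1, result3); result3 = [7, 6, 4] (same object as result1, result2)
`print(result1)` → prints [7, 6, 4]
`print(result2)` → prints [7, 6, 4]
`print(result3)` → prints [7, 6, 4]
`print(result1 is result2)` → prints True

Answer:
[7, 6, 4]
[7, 6, 4]
[7, 6, 4]
True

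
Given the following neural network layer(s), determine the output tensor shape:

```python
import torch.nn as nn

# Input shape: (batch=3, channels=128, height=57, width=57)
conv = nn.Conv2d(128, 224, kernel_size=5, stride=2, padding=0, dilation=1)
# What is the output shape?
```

Input: (3, 128, 57, 57) -> Output: (3, 224, 27, 27)

Answer: (3, 224, 27, 27)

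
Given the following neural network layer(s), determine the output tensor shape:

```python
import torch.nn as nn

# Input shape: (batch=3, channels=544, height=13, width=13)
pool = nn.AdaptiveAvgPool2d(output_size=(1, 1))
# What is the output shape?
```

Input: (3, 544, 13, 13) -> Output: (3, 544, 1, 1)

Answer: (3, 544, 1, 1)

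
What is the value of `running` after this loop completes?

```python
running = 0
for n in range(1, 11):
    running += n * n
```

Sum of squares 1² to 10² = 385
`running` takes the values: 0 → 1 → 5 → 14 → 30 → 55 → 91 → 140 → 204 → 285 → 385

Answer: 385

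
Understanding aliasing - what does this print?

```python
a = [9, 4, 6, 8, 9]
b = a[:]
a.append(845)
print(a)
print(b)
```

Key concept: slice [:] creates copy.
Step by step:
`a = [9, 4, 6, 8, 9]` → a = [9, 4, 6, 8, 9]
`b = a[:]` → b = [9, 4, 6, 8, 9]
`a.append(845)` → a = [9, 4, 6, 8, 9, 845]
`print(a)` → prints [9, 4, 6, 8, 9, 845]
`print(b)` → prints [9, 4, 6, 8, 9]

Answer:
[9, 4, 6, 8, 9, 845]
[9, 4, 6, 8, 9]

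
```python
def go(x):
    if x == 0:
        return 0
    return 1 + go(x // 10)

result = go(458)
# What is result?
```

Count of digits of 458: 3

Answer: 3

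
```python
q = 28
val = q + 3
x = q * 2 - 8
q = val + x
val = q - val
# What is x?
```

Trace:
`q = 28` → q = 28
`val = q + 3` → val = 31
`x = q * 2 - 8` → x = 48
`q = val + x` → q = 79
`val = q - val` → val = 48
So x = 48

Answer: 48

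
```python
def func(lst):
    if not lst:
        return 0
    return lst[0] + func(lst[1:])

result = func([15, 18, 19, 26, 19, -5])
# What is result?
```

15 + 18 + 19 + 26 + 19 + (-5) + 0 = 92

Answer: 92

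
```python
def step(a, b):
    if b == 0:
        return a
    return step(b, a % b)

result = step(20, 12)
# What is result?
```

step(20, 12) -> step(12, 8) -> step(8, 4) -> step(4, 0) -> 4

Answer: 4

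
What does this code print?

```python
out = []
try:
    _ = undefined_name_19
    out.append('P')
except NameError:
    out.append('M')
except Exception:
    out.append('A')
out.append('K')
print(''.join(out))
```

Execution trace: 'M' (except NameError) → 'K' (after the try/except). Output: MK

Answer: MK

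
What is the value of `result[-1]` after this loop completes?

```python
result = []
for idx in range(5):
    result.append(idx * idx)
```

Last element of squares 0 to 4
`result` takes the values: [] → [0] → [0, 1] → [0, 1, 4] → [0, 1, 4, 9] → [0, 1, 4, 9, 16]
So `result[-1]` = 16

Answer: 16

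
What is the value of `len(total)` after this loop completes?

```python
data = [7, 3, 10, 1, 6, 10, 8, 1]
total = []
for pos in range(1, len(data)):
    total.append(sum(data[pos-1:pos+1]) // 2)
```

Number of 2-element averages
`total` takes the values: [] → [5] → [5, 6] → [5, 6, 5] → [5, 6, 5, 3] → [5, 6, 5, 3, 8] → [5, 6, 5, 3, 8, 9] → [5, 6, 5, 3, 8, 9, 4]
So `len(total)` = 7

Answer: 7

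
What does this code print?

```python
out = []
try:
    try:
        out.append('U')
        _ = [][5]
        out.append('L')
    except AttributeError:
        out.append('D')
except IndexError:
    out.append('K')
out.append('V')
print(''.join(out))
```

Execution trace: 'U' (inner try body) → 'K' (outer except IndexError) → 'V' (after the try/except). Output: UKV

Answer: UKV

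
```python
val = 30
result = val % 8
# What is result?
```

Trace:
`val = 30` → val = 30
`result = val % 8` → result = 6
So result = 6

Answer: 6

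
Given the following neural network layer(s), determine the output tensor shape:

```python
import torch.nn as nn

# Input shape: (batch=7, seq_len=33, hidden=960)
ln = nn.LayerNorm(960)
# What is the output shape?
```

Input: (7, 33, 960) -> Output: (7, 33, 960)

Answer: (7, 33, 960)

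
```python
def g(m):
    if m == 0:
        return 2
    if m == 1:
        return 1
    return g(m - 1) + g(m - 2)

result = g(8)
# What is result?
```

Build up from base cases: g(0)=2, g(1)=1, g(2)=3, g(3)=4, g(4)=7, g(5)=11, g(6)=18, ..., g(8)=47

Answer: 47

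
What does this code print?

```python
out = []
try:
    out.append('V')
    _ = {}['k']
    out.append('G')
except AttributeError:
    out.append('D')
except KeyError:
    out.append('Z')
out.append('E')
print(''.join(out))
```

Execution trace: 'V' (try body) → 'Z' (except KeyError) → 'E' (after the try/except). Output: VZE

Answer: VZE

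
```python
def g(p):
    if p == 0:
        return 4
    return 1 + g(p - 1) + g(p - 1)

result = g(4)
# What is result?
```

g(p) = 1 + 2·g(p-1), g(0)=4. Closed form: (4+1)·2^4 - 1 = 79.

Answer: 79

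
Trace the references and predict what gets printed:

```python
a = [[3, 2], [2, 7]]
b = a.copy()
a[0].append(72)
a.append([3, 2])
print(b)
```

Key concept: shallow copy with nested lists.
Step by step:
`a = [[3, 2], [2, 7]]` → a = [[3, 2], [2, 7]]
`b = a.copy()` → b = [[3, 2], [2, 7]]
`a[0].append(72)` → a = [[3, 2, 72], [2, 7]]; b = [[3, 2, 72], [2, 7]]
`a.append([3, 2])` → a = [[3, 2, 72], [2, 7], [3, 2]]
`print(b)` → prints [[3, 2, 72], [2, 7]]

Answer: [[3, 2, 72], [2, 7]]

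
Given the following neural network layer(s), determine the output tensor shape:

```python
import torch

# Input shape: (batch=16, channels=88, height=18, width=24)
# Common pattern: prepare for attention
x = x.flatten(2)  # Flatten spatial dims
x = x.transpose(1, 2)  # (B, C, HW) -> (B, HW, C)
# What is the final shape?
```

Input: (16, 88, 18, 24) -> after flatten(2): (16, 88, 432) -> Output: (16, 432, 88)

Answer: (16, 432, 88)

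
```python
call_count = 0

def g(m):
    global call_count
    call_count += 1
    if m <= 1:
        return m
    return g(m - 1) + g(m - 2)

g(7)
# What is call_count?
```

Calls(m) = 1 + Calls(m-1) + Calls(m-2); Calls(0)=Calls(1)=1. For m=7 this gives 41.

Answer: 41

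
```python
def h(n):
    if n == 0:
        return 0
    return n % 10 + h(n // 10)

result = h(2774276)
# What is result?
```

Sum of digits of 2774276: 6 + 7 + 2 + 4 + 7 + 7 + 2 = 35

Answer: 35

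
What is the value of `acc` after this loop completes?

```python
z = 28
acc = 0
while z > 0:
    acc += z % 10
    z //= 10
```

Sum digits of 28
`acc` takes the values: 0 → 8 → 10

Answer: 10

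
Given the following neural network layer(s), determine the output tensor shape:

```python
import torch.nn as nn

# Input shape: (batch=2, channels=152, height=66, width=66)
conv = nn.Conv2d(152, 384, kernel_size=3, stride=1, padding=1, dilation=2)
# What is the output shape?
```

Input: (2, 152, 66, 66) -> Output: (2, 384, 64, 64)

Answer: (2, 384, 64, 64)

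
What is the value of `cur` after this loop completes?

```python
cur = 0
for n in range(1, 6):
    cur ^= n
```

XOR of 1 to 5
`cur` takes the values: 0 → 1 → 3 → 0 → 4 → 1

Answer: 1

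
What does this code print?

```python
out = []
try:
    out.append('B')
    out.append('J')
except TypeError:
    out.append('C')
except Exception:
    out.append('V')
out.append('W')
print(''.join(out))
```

Execution trace: 'B' (try body) → 'J' (try body, no exception) → 'W' (after the try/except). Output: BJW

Answer: BJW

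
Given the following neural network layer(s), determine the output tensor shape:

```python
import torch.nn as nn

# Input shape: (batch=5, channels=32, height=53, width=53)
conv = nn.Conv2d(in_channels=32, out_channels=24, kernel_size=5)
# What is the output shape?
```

Input: (5, 32, 53, 53) -> Output: (5, 24, 49, 49)

Answer: (5, 24, 49, 49)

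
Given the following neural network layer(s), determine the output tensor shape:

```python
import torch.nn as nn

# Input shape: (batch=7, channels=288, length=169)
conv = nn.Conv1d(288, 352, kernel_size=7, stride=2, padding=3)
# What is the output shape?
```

Input: (7, 288, 169) -> Output: (7, 352, 85)

Answer: (7, 352, 85)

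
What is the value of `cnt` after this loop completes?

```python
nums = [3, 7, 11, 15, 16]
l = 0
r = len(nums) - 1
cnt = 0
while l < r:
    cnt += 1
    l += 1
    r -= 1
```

Iterations until pointers meet (list length 5)
`cnt` takes the values: 0 → 1 → 2

Answer: 2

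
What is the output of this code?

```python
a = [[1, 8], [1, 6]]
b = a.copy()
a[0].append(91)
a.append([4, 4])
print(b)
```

Key concept: shallow copy with nested lists.
Step by step:
`a = [[1, 8], [1, 6]]` → a = [[1, 8], [1, 6]]
`b = a.copy()` → b = [[1, 8], [1, 6]]
`a[0].append(91)` → a = [[1, 8, 91], [1, 6]]; b = [[1, 8, 91], [1, 6]]
`a.append([4, 4])` → a = [[1, 8, 91], [1, 6], [4, 4]]
`print(b)` → prints [[1, 8, 91], [1, 6]]

Answer: [[1, 8, 91], [1, 6]]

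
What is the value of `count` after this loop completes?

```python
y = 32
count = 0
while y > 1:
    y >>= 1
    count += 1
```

Count right shifts until 1
`count` takes the values: 0 → 1 → 2 → 3 → 4 → 5

Answer: 5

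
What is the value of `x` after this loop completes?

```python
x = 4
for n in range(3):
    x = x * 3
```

Multiply by 3, 3 times: 4 * 3^3 = 108
`x` takes the values: 4 → 12 → 36 → 108

Answer: 108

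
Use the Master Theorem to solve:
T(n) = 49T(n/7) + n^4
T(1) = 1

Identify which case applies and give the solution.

a=49, b=7, f(n)=n^4. log_7(49) = 2. Since c=4 > 2 and the regularity condition holds (49(n/7)^4 = (49/7^4)n^4 with 49/7^4 < 1), Case 3 applies: T(n) = Θ(f(n)) = O(n^4).

Answer: O(n^4) - Case 3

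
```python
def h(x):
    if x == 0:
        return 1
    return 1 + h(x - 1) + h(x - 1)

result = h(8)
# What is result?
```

h(x) = 1 + 2·h(x-1), h(0)=1. Closed form: (1+1)·2^8 - 1 = 511.

Answer: 511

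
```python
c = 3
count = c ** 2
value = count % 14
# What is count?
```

Trace:
`c = 3` → c = 3
`count = c ** 2` → count = 9
`value = count % 14` → value = 9
So count = 9

Answer: 9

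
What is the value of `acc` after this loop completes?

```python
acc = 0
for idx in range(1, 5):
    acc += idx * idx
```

Sum of squares 1² to 4² = 30
`acc` takes the values: 0 → 1 → 5 → 14 → 30

Answer: 30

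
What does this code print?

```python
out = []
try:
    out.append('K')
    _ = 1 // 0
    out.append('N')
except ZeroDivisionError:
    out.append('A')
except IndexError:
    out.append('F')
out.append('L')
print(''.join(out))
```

Execution trace: 'K' (try body) → 'A' (except ZeroDivisionError) → 'L' (after the try/except). Output: KAL

Answer: KAL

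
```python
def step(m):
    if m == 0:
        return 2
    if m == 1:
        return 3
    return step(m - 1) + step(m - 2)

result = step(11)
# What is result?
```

Build up from base cases: step(0)=2, step(1)=3, step(2)=5, step(3)=8, step(4)=13, step(5)=21, step(6)=34, ..., step(11)=377

Answer: 377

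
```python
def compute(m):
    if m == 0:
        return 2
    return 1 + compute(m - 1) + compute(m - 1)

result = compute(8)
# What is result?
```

compute(m) = 1 + 2·compute(m-1), compute(0)=2. Closed form: (2+1)·2^8 - 1 = 767.

Answer: 767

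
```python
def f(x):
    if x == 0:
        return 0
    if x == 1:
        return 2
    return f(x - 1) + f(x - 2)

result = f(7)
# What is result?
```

Build up from base cases: f(0)=0, f(1)=2, f(2)=2, f(3)=4, f(4)=6, f(5)=10, f(6)=16, ..., f(7)=26

Answer: 26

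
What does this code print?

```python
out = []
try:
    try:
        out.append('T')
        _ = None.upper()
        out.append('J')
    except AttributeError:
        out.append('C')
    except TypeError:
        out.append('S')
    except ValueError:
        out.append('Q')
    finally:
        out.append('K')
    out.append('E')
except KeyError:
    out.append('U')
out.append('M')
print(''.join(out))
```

Execution trace: 'T' (inner try body) → 'C' (inner except AttributeError) → 'K' (inner finally) → 'E' (try body, no exception) → 'M' (after the try/except). Output: TCKEM

Answer: TCKEM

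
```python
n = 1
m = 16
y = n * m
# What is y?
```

Trace:
`n = 1` → n = 1
`m = 16` → m = 16
`y = n * m` → y = 16
So y = 16

Answer: 16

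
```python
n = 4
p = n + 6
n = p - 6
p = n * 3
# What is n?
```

Trace:
`n = 4` → n = 4
`p = n + 6` → p = 10
`n = p - 6` → n = 4
`p = n * 3` → p = 12
So n = 4

Answer: 4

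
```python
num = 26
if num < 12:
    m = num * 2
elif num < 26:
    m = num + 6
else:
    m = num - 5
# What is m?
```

Trace:
`num = 26` → num = 26
`if num < 12: ...` → num < 12 is False, num < 26 is False, take else branch → m = 21
So m = 21

Answer: 21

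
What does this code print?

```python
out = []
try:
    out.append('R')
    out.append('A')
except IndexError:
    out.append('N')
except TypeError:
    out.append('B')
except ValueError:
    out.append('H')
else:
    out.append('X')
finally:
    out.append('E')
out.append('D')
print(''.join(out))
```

Execution trace: 'R' (try body) → 'A' (try body, no exception) → 'X' (else) → 'E' (finally) → 'D' (after the try/except). Output: RAXED

Answer: RAXED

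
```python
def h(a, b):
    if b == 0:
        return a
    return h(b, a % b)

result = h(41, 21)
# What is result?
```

h(41, 21) -> h(21, 20) -> h(20, 1) -> h(1, 0) -> 1

Answer: 1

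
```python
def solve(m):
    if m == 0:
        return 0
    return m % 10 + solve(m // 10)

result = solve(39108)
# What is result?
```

Sum of digits of 39108: 8 + 0 + 1 + 9 + 3 = 21

Answer: 21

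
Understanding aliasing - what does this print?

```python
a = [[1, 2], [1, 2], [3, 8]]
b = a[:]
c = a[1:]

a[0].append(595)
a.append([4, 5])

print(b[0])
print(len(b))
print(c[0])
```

Key concept: slice with nested mutation.
Step by step:
`a = [[1, 2], [1, 2], [3, 8]]` → a = [[1, 2], [1, 2], [3, 8]]
`b = a[:]` → b = [[1, 2], [1, 2], [3, 8]]
`c = a[1:]` → c = [[1, 2], [3, 8]]
`a[0].append(595)` → a = [[1, 2, 595], [1, 2], [3, 8]]; b = [[1, 2, 595], [1, 2], [3, 8]]
`a.append([4, 5])` → a = [[1, 2, 595], [1, 2], [3, 8], [4, 5]]
`print(b[0])` → prints [1, 2, 595]
`print(len(b))` → prints 3
`print(c[0])` → prints [1, 2]

Answer:
[1, 2, 595]
3
[1, 2]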